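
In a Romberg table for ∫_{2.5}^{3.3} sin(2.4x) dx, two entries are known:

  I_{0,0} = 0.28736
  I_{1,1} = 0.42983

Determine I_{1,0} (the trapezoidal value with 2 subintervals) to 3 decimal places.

0.394

From I_{1,1} = (4·I_{1,0} − I_{0,0})/3, solve for I_{1,0}:
4·I_{1,0} = 3·0.42983 + 0.28736 = 1.57685
I_{1,0} = 0.39421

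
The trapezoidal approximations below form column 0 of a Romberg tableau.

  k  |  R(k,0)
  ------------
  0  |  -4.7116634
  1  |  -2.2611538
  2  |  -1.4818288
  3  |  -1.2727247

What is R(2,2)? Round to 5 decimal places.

Richardson extrapolation on the trapezoidal column (denominator 4−1=3):
R(1,1) = (4·(-2.2611538) − (-4.7116634)) / 3 = -1.4443173
R(2,1) = -1.4818288 + (-1.4818288 − (-2.2611538))/3 = -1.2220538
R(2,2) = (16·(-1.2220538) − (-1.4443173)) / 15 = -1.2072362

-1.20724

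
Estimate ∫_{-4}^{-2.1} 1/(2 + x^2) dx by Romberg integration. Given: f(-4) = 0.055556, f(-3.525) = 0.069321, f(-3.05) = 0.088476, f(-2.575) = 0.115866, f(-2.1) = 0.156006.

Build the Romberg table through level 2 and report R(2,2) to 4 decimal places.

0.1788

R(0,0) (trapezoid, 1 panel, h=1.9000): 0.200984
R(1,0) (trapezoid, 2 panels, h=0.9500): 0.184544
R(2,0) (trapezoid, 4 panels, h=0.4750): 0.180236
R(1,1) = 0.184544 + (0.184544 − 0.200984)/3 = 0.179064
R(2,1) = 0.180236 + (0.180236 − 0.184544)/3 = 0.178800
R(2,2) = 0.178800 + (0.178800 − 0.179064)/15 = 0.178782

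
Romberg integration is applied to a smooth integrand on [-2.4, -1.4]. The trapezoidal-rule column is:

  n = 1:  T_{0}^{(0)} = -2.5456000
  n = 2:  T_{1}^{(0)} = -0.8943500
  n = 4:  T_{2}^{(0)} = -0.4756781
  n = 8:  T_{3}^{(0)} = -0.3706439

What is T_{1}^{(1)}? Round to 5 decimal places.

-0.34393

Richardson extrapolation on the trapezoidal column (denominator 4−1=3):
T_{1}^{(1)} = (4·(-0.8943500) − (-2.5456000)) / 3 = -0.3439333
(Column j=1 coincides with Simpson's rule on the same nodes.)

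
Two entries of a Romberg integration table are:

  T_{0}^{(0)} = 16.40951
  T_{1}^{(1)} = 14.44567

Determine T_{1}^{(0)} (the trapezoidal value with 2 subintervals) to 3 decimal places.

14.937

From T_{1}^{(1)} = (4·T_{1}^{(0)} − T_{0}^{(0)})/3, solve for T_{1}^{(0)}:
4·T_{1}^{(0)} = 3·14.44567 + 16.40951 = 59.74652
T_{1}^{(0)} = 14.93663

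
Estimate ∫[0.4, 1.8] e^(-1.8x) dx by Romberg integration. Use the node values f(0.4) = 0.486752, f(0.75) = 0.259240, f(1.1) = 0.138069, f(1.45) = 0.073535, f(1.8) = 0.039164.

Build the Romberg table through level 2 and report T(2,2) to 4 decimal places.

T(0,0) (trapezoid, 1 panel, h=1.4000): 0.368141
T(1,0) (trapezoid, 2 panels, h=0.7000): 0.280719
T(2,0) (trapezoid, 4 panels, h=0.3500): 0.256831
T(1,1) = 0.280719 + (0.280719 − 0.368141)/3 = 0.251578
T(2,1) = 0.256831 + (0.256831 − 0.280719)/3 = 0.248868
T(2,2) = 0.248868 + (0.248868 − 0.251578)/15 = 0.248687

0.2487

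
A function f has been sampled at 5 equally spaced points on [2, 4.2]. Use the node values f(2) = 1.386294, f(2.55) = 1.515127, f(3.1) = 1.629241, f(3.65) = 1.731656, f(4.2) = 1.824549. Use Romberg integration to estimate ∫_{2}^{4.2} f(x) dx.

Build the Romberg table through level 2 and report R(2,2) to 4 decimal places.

R(0,0) (trapezoid, 1 panel, h=2.2000): 3.531927
R(1,0) (trapezoid, 2 panels, h=1.1000): 3.558129
R(2,0) (trapezoid, 4 panels, h=0.5500): 3.564795
R(1,1) = 3.558129 + (3.558129 − 3.531927)/3 = 3.566863
R(2,1) = 3.564795 + (3.564795 − 3.558129)/3 = 3.567017
R(2,2) = 3.567017 + (3.567017 − 3.566863)/15 = 3.567027

3.5670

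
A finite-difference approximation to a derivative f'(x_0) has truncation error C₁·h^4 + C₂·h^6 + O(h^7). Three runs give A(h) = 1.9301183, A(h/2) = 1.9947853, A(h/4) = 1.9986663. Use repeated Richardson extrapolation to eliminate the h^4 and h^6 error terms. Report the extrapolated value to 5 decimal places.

First eliminate the h^4 term (factor 2^4 = 16):
  B₁ = (16·1.9947853 − 1.9301183)/15 = 1.9990964
  B₂ = (16·1.9986663 − 1.9947853)/15 = 1.9989250
Then eliminate the h^6 term (factor 2^6 = 64):
  (64·1.9989250 − 1.9990964)/63 = 1.9989223

1.99892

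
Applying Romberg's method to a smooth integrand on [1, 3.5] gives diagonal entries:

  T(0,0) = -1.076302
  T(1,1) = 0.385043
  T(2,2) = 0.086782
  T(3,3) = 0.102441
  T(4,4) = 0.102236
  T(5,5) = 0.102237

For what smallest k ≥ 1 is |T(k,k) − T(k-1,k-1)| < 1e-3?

k = 4

|T(1,1) − T(0,0)| = 1.461345 ≥ 1e-3
|T(2,2) − T(1,1)| = 0.298261 ≥ 1e-3
|T(3,3) − T(2,2)| = 0.015659 ≥ 1e-3
|T(4,4) − T(3,3)| = 0.000205 < 1e-3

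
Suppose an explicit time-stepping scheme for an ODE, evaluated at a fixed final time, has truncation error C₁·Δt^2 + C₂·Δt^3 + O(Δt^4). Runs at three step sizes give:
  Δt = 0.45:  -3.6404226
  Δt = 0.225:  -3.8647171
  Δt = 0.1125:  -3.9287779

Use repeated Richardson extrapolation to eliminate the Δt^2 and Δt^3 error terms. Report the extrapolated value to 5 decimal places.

First eliminate the Δt^2 term (factor 2^2 = 4):
  B₁ = (4·(-3.8647171) − (-3.6404226))/3 = -3.9394819
  B₂ = (4·(-3.9287779) − (-3.8647171))/3 = -3.9501315
Then eliminate the Δt^3 term (factor 2^3 = 8):
  (8·(-3.9501315) − (-3.9394819))/7 = -3.9516529

-3.95165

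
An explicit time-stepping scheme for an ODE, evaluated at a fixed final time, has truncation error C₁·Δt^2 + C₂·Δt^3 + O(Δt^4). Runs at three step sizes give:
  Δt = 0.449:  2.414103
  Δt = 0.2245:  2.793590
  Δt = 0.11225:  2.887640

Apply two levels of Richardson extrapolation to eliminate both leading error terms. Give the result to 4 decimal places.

2.9188

First eliminate the Δt^2 term (factor 2^2 = 4):
  B₁ = (4·2.793590 − 2.414103)/3 = 2.920086
  B₂ = (4·2.887640 − 2.793590)/3 = 2.918990
Then eliminate the Δt^3 term (factor 2^3 = 8):
  (8·2.918990 − 2.920086)/7 = 2.918833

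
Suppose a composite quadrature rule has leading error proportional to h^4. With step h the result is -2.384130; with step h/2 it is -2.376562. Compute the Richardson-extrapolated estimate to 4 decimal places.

-2.3761

The leading error scales as h^4; refining by a factor of 2 reduces it by 2^4 = 16.
Extrapolated value = (16·A(h/2) − A(h)) / (16 − 1)
= (16·(-2.376562) − (-2.384130)) / 15
= -35.640862 / 15 = -2.376057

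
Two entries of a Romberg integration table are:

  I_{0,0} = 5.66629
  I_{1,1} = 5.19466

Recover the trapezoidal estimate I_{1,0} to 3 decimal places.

From I_{1,1} = (4·I_{1,0} − I_{0,0})/3, solve for I_{1,0}:
4·I_{1,0} = 3·5.19466 + 5.66629 = 21.25027
I_{1,0} = 5.31257

5.313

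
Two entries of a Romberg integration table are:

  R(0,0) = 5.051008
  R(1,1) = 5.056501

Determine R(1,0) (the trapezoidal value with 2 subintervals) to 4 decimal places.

From R(1,1) = (4·R(1,0) − R(0,0))/3, solve for R(1,0):
4·R(1,0) = 3·5.056501 + 5.051008 = 20.220511
R(1,0) = 5.055128

5.0551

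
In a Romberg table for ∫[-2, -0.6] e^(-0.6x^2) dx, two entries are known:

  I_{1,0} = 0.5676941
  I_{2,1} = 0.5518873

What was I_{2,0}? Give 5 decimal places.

From I_{2,1} = (4·I_{2,0} − I_{1,0})/3, solve for I_{2,0}:
4·I_{2,0} = 3·0.5518873 + 0.5676941 = 2.2233560
I_{2,0} = 0.5558390

0.55584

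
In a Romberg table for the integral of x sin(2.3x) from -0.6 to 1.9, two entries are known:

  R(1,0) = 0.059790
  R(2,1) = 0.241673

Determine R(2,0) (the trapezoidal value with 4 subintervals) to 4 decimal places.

From R(2,1) = (4·R(2,0) − R(1,0))/3, solve for R(2,0):
4·R(2,0) = 3·0.241673 + 0.059790 = 0.784809
R(2,0) = 0.196202

0.1962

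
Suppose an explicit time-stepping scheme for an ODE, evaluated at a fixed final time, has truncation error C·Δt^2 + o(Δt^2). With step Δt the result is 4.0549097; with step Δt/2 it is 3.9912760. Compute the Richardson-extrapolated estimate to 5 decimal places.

3.97006

The leading error scales as Δt^2; refining by a factor of 2 reduces it by 2^2 = 4.
Extrapolated value = (4·A(Δt/2) − A(Δt)) / (4 − 1)
= (4·3.9912760 − 4.0549097) / 3
= 11.9101943 / 3 = 3.9700648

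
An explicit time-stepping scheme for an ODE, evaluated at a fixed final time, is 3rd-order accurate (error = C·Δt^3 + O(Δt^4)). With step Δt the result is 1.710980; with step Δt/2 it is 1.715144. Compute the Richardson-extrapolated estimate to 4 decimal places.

Extrapolated value = (8·A(Δt/2) − A(Δt)) / (8 − 1)
= (8·1.715144 − 1.710980) / 7
= 12.010172 / 7 = 1.715739

1.7157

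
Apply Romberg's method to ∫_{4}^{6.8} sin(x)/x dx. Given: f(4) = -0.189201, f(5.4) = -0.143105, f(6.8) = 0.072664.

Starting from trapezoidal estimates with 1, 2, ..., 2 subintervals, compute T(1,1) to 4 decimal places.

T(0,0) (trapezoid, 1 panel, h=2.8000): -0.163152
T(1,0) (trapezoid, 2 panels, h=1.4000): -0.281923
T(1,1) = -0.281923 + (-0.281923 − (-0.163152))/3 = -0.321513

-0.3215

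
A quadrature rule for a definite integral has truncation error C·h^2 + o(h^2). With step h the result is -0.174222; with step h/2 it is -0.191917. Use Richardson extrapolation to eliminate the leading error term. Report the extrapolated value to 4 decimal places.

The leading error scales as h^2; refining by a factor of 2 reduces it by 2^2 = 4.
Extrapolated value = (4·A(h/2) − A(h)) / (4 − 1)
= (4·(-0.191917) − (-0.174222)) / 3
= -0.593446 / 3 = -0.197815

-0.1978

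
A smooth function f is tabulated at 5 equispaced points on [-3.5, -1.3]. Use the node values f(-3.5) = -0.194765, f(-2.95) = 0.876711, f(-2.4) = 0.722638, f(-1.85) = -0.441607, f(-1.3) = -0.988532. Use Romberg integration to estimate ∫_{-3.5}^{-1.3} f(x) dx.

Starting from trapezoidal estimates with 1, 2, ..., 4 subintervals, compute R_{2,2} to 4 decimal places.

0.3498

R_{0,0} (trapezoid, 1 panel, h=2.2000): -1.301627
R_{1,0} (trapezoid, 2 panels, h=1.1000): 0.144088
R_{2,0} (trapezoid, 4 panels, h=0.5500): 0.311351
R_{1,1} = 0.144088 + (0.144088 − (-1.301627))/3 = 0.625993
R_{2,1} = 0.311351 + (0.311351 − 0.144088)/3 = 0.367105
R_{2,2} = 0.367105 + (0.367105 − 0.625993)/15 = 0.349846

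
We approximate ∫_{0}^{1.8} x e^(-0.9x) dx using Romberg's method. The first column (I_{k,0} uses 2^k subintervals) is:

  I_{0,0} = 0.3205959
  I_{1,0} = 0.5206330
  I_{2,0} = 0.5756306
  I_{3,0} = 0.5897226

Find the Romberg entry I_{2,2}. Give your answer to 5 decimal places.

Richardson extrapolation on the trapezoidal column (denominator 4−1=3):
I_{1,1} = (4·0.5206330 − 0.3205959) / 3 = 0.5873120
I_{2,1} = (4·0.5756306 − 0.5206330) / 3 = 0.5939631
I_{2,2} = (16·0.5939631 − 0.5873120) / 15 = 0.5944065

0.59441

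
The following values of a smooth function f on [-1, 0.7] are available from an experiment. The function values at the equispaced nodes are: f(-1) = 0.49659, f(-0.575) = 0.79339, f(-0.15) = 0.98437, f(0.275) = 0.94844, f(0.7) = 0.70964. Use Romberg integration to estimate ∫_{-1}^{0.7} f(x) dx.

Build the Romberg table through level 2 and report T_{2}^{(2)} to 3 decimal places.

1.435

T_{0}^{(0)} (trapezoid, 1 panel, h=1.7000): 1.02530
T_{1}^{(0)} (trapezoid, 2 panels, h=0.8500): 1.34936
T_{2}^{(0)} (trapezoid, 4 panels, h=0.4250): 1.41496
T_{1}^{(1)} = 1.34936 + (1.34936 − 1.02530)/3 = 1.45738
T_{2}^{(1)} = 1.41496 + (1.41496 − 1.34936)/3 = 1.43683
T_{2}^{(2)} = 1.43683 + (1.43683 − 1.45738)/15 = 1.43546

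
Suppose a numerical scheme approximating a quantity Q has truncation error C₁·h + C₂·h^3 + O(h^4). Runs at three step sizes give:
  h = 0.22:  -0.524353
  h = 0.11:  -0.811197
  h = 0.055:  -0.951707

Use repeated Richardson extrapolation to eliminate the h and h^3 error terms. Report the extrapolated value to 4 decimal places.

First eliminate the h term (factor 2^1 = 2):
  B₁ = (2·(-0.811197) − (-0.524353))/1 = -1.098041
  B₂ = (2·(-0.951707) − (-0.811197))/1 = -1.092217
Then eliminate the h^3 term (factor 2^3 = 8):
  (8·(-1.092217) − (-1.098041))/7 = -1.091385

-1.0914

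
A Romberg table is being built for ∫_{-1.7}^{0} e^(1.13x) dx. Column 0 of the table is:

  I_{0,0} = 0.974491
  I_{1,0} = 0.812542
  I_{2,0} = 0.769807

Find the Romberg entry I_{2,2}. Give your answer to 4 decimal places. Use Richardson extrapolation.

Richardson extrapolation on the trapezoidal column (denominator 4−1=3):
I_{1,1} = (4·0.812542 − 0.974491) / 3 = 0.758559
I_{2,1} = (4·0.769807 − 0.812542) / 3 = 0.755562
I_{2,2} = 0.755562 + (0.755562 − 0.758559)/15 = 0.755362

0.7554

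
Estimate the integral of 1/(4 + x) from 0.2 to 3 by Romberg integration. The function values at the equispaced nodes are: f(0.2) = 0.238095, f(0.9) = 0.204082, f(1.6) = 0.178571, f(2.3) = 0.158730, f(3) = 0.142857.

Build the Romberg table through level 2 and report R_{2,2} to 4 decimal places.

R_{0,0} (trapezoid, 1 panel, h=2.8000): 0.533333
R_{1,0} (trapezoid, 2 panels, h=1.4000): 0.516666
R_{2,0} (trapezoid, 4 panels, h=0.7000): 0.512301
R_{1,1} = 0.516666 + (0.516666 − 0.533333)/3 = 0.511110
R_{2,1} = 0.512301 + (0.512301 − 0.516666)/3 = 0.510846
R_{2,2} = 0.510846 + (0.510846 − 0.511110)/15 = 0.510828

0.5108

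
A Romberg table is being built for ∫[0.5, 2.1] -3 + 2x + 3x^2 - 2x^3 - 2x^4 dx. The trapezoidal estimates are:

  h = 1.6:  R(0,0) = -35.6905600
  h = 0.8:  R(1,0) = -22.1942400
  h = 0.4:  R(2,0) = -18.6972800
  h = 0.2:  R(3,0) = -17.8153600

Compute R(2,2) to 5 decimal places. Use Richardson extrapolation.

Richardson extrapolation on the trapezoidal column (denominator 4−1=3):
R(1,1) = (4·(-22.1942400) − (-35.6905600)) / 3 = -17.6954667
R(2,1) = (4·(-18.6972800) − (-22.1942400)) / 3 = -17.5316267
R(2,2) = -17.5316267 + (-17.5316267 − (-17.6954667))/15 = -17.5207040

-17.52070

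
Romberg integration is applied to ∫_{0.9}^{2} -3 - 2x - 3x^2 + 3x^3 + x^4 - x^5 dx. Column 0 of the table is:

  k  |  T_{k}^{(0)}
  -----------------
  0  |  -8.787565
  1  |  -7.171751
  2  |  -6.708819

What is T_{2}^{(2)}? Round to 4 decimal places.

Richardson extrapolation on the trapezoidal column (denominator 4−1=3):
T_{1}^{(1)} = -7.171751 + (-7.171751 − (-8.787565))/3 = -6.633146
T_{2}^{(1)} = -6.708819 + (-6.708819 − (-7.171751))/3 = -6.554508
T_{2}^{(2)} = -6.554508 + (-6.554508 − (-6.633146))/15 = -6.549265

-6.5493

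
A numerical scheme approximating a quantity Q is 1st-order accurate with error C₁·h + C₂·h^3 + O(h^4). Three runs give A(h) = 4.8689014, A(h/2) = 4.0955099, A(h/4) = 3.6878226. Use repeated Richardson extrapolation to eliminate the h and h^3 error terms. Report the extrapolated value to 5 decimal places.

3.27414

First eliminate the h term (factor 2^1 = 2):
  B₁ = (2·4.0955099 − 4.8689014)/1 = 3.3221184
  B₂ = (2·3.6878226 − 4.0955099)/1 = 3.2801353
Then eliminate the h^3 term (factor 2^3 = 8):
  (8·3.2801353 − 3.3221184)/7 = 3.2741377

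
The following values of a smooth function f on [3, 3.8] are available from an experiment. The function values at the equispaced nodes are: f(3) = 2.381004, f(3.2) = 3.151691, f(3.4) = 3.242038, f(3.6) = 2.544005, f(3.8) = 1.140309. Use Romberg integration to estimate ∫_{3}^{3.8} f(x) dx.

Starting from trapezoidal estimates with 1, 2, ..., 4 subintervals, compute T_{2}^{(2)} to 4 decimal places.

2.1850

T_{0}^{(0)} (trapezoid, 1 panel, h=0.8000): 1.408525
T_{1}^{(0)} (trapezoid, 2 panels, h=0.4000): 2.001078
T_{2}^{(0)} (trapezoid, 4 panels, h=0.2000): 2.139678
T_{1}^{(1)} = 2.001078 + (2.001078 − 1.408525)/3 = 2.198596
T_{2}^{(1)} = 2.139678 + (2.139678 − 2.001078)/3 = 2.185878
T_{2}^{(2)} = 2.185878 + (2.185878 − 2.198596)/15 = 2.185030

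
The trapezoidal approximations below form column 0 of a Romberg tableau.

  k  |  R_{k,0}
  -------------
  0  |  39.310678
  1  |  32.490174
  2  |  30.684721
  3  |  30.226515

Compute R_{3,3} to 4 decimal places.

R_{1,1} = (4·32.490174 − 39.310678) / 3 = 30.216673
R_{2,1} = (4·30.684721 − 32.490174) / 3 = 30.082903
R_{3,1} = (4·30.226515 − 30.684721) / 3 = 30.073780
R_{2,2} = (16·30.082903 − 30.216673) / 15 = 30.073985
R_{3,2} = (16·30.073780 − 30.082903) / 15 = 30.073172
R_{3,3} = (64·30.073172 − 30.073985) / 63 = 30.073159

30.0732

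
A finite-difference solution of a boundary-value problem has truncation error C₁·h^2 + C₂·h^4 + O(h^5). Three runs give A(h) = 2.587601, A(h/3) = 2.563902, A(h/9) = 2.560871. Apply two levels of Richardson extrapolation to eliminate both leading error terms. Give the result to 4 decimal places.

2.5605

First eliminate the h^2 term (factor 3^2 = 9):
  B₁ = (9·2.563902 − 2.587601)/8 = 2.560940
  B₂ = (9·2.560871 − 2.563902)/8 = 2.560492
Then eliminate the h^4 term (factor 3^4 = 81):
  (81·2.560492 − 2.560940)/80 = 2.560486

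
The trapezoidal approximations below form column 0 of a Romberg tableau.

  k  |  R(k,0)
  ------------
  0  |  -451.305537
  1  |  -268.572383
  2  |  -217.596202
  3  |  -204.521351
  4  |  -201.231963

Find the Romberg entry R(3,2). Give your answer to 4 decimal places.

-200.1337

R(2,1) = -217.596202 + (-217.596202 − (-268.572383))/3 = -200.604142
R(3,1) = -204.521351 + (-204.521351 − (-217.596202))/3 = -200.163067
R(3,2) = (16·(-200.163067) − (-200.604142)) / 15 = -200.133662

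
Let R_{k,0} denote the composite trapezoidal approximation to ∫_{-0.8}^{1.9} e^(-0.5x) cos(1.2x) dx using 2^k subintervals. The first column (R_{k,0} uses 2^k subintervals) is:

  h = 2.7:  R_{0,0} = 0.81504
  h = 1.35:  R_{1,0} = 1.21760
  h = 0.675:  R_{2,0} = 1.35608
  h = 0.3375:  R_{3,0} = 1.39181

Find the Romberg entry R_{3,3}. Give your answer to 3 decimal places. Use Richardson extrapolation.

Richardson extrapolation on the trapezoidal column (denominator 4−1=3):
R_{1,1} = 1.21760 + (1.21760 − 0.81504)/3 = 1.35179
R_{2,1} = 1.35608 + (1.35608 − 1.21760)/3 = 1.40224
R_{3,1} = 1.39181 + (1.39181 − 1.35608)/3 = 1.40372
R_{2,2} = 1.40224 + (1.40224 − 1.35179)/15 = 1.40560
R_{3,2} = 1.40372 + (1.40372 − 1.40224)/15 = 1.40382
R_{3,3} = 1.40382 + (1.40382 − 1.40560)/63 = 1.40379

1.404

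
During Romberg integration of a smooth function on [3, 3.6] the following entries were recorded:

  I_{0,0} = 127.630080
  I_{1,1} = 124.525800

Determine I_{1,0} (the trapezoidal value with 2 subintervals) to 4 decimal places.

125.3019

From I_{1,1} = (4·I_{1,0} − I_{0,0})/3, solve for I_{1,0}:
4·I_{1,0} = 3·124.525800 + 127.630080 = 501.207480
I_{1,0} = 125.301870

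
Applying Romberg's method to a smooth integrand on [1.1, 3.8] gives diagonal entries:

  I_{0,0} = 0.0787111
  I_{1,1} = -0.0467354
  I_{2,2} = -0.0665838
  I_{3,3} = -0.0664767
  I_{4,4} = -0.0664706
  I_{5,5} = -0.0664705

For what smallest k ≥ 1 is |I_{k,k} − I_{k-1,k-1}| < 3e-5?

|I_{1,1} − I_{0,0}| = 0.1254465 ≥ 3e-5
|I_{2,2} − I_{1,1}| = 0.0198484 ≥ 3e-5
|I_{3,3} − I_{2,2}| = 0.0001071 ≥ 3e-5
|I_{4,4} − I_{3,3}| = 0.0000061 < 3e-5

k = 4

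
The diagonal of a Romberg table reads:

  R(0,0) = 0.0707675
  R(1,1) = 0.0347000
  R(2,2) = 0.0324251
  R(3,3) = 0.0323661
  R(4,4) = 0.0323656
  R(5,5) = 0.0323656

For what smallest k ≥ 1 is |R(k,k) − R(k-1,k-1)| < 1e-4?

|R(1,1) − R(0,0)| = 0.0360675 ≥ 1e-4
|R(2,2) − R(1,1)| = 0.0022749 ≥ 1e-4
|R(3,3) − R(2,2)| = 0.0000590 < 1e-4

k = 3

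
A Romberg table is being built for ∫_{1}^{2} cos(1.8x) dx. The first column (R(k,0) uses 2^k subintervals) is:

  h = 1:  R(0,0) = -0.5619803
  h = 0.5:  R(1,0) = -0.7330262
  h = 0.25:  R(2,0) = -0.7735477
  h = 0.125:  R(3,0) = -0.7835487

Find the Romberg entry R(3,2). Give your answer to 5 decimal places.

-0.78687

Richardson extrapolation on the trapezoidal column (denominator 4−1=3):
R(2,1) = (4·(-0.7735477) − (-0.7330262)) / 3 = -0.7870549
R(3,1) = -0.7835487 + (-0.7835487 − (-0.7735477))/3 = -0.7868824
R(3,2) = -0.7868824 + (-0.7868824 − (-0.7870549))/15 = -0.7868709
(Column j=1 coincides with Simpson's rule on the same nodes.)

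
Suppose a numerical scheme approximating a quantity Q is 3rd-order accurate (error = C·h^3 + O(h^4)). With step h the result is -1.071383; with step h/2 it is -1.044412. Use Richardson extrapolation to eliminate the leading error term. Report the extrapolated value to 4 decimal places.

Extrapolated value = (8·A(h/2) − A(h)) / (8 − 1)
= (8·(-1.044412) − (-1.071383)) / 7
= -7.283913 / 7 = -1.040559

-1.0406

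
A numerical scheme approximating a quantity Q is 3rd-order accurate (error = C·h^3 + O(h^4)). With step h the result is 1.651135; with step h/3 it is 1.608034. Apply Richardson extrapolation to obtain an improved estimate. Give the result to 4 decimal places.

1.6064

The leading error scales as h^3; refining by a factor of 3 reduces it by 3^3 = 27.
Extrapolated value = (27·A(h/3) − A(h)) / (27 − 1)
= (27·1.608034 − 1.651135) / 26
= 41.765783 / 26 = 1.606376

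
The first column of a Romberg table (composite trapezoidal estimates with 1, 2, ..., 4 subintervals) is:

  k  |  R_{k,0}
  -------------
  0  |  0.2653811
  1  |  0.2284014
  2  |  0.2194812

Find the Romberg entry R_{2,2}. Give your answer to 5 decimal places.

0.21654

Richardson extrapolation on the trapezoidal column (denominator 4−1=3):
R_{1,1} = (4·0.2284014 − 0.2653811) / 3 = 0.2160748
R_{2,1} = (4·0.2194812 − 0.2284014) / 3 = 0.2165078
R_{2,2} = (16·0.2165078 − 0.2160748) / 15 = 0.2165367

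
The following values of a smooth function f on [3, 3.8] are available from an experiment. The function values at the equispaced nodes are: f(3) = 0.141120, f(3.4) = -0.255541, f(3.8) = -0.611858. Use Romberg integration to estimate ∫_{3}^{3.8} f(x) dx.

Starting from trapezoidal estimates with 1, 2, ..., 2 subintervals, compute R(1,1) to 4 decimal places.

R(0,0) (trapezoid, 1 panel, h=0.8000): -0.188295
R(1,0) (trapezoid, 2 panels, h=0.4000): -0.196364
R(1,1) = -0.196364 + (-0.196364 − (-0.188295))/3 = -0.199054

-0.1991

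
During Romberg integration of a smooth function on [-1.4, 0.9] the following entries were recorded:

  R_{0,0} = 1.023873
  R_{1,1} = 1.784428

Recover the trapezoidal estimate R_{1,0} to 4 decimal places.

1.5943

From R_{1,1} = (4·R_{1,0} − R_{0,0})/3, solve for R_{1,0}:
4·R_{1,0} = 3·1.784428 + 1.023873 = 6.377157
R_{1,0} = 1.594289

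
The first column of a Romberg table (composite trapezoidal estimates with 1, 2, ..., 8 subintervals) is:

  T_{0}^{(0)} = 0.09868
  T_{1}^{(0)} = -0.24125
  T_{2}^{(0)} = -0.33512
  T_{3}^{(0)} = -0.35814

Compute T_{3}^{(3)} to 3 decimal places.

-0.366

Richardson extrapolation on the trapezoidal column (denominator 4−1=3):
T_{1}^{(1)} = -0.24125 + (-0.24125 − 0.09868)/3 = -0.35456
T_{2}^{(1)} = -0.33512 + (-0.33512 − (-0.24125))/3 = -0.36641
T_{3}^{(1)} = (4·(-0.35814) − (-0.33512)) / 3 = -0.36581
T_{2}^{(2)} = (16·(-0.36641) − (-0.35456)) / 15 = -0.36720
T_{3}^{(2)} = (16·(-0.36581) − (-0.36641)) / 15 = -0.36577
T_{3}^{(3)} = -0.36577 + (-0.36577 − (-0.36720))/63 = -0.36575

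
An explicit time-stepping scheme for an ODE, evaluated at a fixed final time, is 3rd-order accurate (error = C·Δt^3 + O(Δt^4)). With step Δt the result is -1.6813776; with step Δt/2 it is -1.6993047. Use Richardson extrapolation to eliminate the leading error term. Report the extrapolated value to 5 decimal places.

The leading error scales as Δt^3; refining by a factor of 2 reduces it by 2^3 = 8.
Extrapolated value = (8·A(Δt/2) − A(Δt)) / (8 − 1)
= (8·(-1.6993047) − (-1.6813776)) / 7
= -11.9130600 / 7 = -1.7018657

-1.70187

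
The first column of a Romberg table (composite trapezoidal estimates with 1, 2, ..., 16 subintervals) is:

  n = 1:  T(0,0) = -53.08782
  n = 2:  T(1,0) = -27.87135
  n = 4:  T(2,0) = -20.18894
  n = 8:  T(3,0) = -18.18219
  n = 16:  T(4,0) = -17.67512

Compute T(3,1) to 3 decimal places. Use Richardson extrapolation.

-17.513

T(3,1) = -18.18219 + (-18.18219 − (-20.18894))/3 = -17.51327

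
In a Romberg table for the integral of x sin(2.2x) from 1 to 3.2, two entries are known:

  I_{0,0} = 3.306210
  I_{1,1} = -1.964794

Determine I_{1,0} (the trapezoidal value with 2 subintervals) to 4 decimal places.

-0.6470

From I_{1,1} = (4·I_{1,0} − I_{0,0})/3, solve for I_{1,0}:
4·I_{1,0} = 3·(-1.964794) + 3.306210 = -2.588172
I_{1,0} = -0.647043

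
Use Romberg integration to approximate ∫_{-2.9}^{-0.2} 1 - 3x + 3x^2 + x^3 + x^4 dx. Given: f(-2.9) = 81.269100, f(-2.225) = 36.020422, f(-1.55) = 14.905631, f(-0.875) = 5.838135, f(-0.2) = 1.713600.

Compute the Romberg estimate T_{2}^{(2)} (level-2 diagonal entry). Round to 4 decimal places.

T_{0}^{(0)} (trapezoid, 1 panel, h=2.7000): 112.026645
T_{1}^{(0)} (trapezoid, 2 panels, h=1.3500): 76.135924
T_{2}^{(0)} (trapezoid, 4 panels, h=0.6750): 66.322488
T_{1}^{(1)} = 76.135924 + (76.135924 − 112.026645)/3 = 64.172350
T_{2}^{(1)} = 66.322488 + (66.322488 − 76.135924)/3 = 63.051343
T_{2}^{(2)} = 63.051343 + (63.051343 − 64.172350)/15 = 62.976609

62.9766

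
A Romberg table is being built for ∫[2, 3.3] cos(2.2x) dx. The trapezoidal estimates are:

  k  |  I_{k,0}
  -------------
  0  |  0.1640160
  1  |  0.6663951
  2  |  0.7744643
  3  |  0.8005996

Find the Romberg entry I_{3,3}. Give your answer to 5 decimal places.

0.80924

Richardson extrapolation on the trapezoidal column (denominator 4−1=3):
I_{1,1} = (4·0.6663951 − 0.1640160) / 3 = 0.8338548
I_{2,1} = (4·0.7744643 − 0.6663951) / 3 = 0.8104874
I_{3,1} = (4·0.8005996 − 0.7744643) / 3 = 0.8093114
I_{2,2} = (16·0.8104874 − 0.8338548) / 15 = 0.8089296
I_{3,2} = (16·0.8093114 − 0.8104874) / 15 = 0.8092330
I_{3,3} = (64·0.8092330 − 0.8089296) / 63 = 0.8092378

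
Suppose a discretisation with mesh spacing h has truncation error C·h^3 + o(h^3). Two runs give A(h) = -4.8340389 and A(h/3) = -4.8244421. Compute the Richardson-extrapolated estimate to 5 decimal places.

-4.82407

The leading error scales as h^3; refining by a factor of 3 reduces it by 3^3 = 27.
Extrapolated value = (27·A(h/3) − A(h)) / (27 − 1)
= (27·(-4.8244421) − (-4.8340389)) / 26
= -125.4258978 / 26 = -4.8240730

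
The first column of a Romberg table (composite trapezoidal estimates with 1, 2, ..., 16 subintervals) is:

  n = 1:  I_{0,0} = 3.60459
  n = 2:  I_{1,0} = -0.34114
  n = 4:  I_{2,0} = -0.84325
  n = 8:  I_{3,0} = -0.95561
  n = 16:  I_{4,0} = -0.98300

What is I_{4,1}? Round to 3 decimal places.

I_{4,1} = (4·(-0.98300) − (-0.95561)) / 3 = -0.99213
(Column j=1 coincides with Simpson's rule on the same nodes.)

-0.992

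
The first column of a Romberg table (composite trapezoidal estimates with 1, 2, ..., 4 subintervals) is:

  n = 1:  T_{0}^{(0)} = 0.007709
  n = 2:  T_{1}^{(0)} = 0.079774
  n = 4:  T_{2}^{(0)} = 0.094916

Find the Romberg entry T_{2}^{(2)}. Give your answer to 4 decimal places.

0.0997

T_{1}^{(1)} = 0.079774 + (0.079774 − 0.007709)/3 = 0.103796
T_{2}^{(1)} = (4·0.094916 − 0.079774) / 3 = 0.099963
T_{2}^{(2)} = (16·0.099963 − 0.103796) / 15 = 0.099707
(Column j=1 coincides with Simpson's rule on the same nodes.)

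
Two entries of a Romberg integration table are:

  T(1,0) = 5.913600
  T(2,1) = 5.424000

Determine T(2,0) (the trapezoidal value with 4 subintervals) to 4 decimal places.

From T(2,1) = (4·T(2,0) − T(1,0))/3, solve for T(2,0):
4·T(2,0) = 3·5.424000 + 5.913600 = 22.185600
T(2,0) = 5.546400

5.5464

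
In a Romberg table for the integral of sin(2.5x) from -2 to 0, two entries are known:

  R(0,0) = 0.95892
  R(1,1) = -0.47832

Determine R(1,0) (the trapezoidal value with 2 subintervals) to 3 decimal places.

From R(1,1) = (4·R(1,0) − R(0,0))/3, solve for R(1,0):
4·R(1,0) = 3·(-0.47832) + 0.95892 = -0.47604
R(1,0) = -0.11901

-0.119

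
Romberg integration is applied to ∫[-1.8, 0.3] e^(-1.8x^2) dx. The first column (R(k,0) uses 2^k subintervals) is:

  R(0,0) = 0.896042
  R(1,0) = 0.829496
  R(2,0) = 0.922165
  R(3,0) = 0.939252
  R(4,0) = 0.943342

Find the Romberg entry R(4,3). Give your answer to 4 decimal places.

0.9447

R(2,1) = (4·0.922165 − 0.829496) / 3 = 0.953055
R(3,1) = (4·0.939252 − 0.922165) / 3 = 0.944948
R(4,1) = 0.943342 + (0.943342 − 0.939252)/3 = 0.944705
R(3,2) = (16·0.944948 − 0.953055) / 15 = 0.944408
R(4,2) = 0.944705 + (0.944705 − 0.944948)/15 = 0.944689
R(4,3) = (64·0.944689 − 0.944408) / 63 = 0.944693
(Column j=1 coincides with Simpson's rule on the same nodes.)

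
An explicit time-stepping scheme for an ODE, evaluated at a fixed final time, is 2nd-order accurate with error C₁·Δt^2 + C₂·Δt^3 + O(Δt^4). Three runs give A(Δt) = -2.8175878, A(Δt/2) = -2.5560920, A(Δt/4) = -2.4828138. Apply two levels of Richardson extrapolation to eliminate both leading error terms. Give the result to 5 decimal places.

First eliminate the Δt^2 term (factor 2^2 = 4):
  B₁ = (4·(-2.5560920) − (-2.8175878))/3 = -2.4689267
  B₂ = (4·(-2.4828138) − (-2.5560920))/3 = -2.4583877
Then eliminate the Δt^3 term (factor 2^3 = 8):
  (8·(-2.4583877) − (-2.4689267))/7 = -2.4568821

-2.45688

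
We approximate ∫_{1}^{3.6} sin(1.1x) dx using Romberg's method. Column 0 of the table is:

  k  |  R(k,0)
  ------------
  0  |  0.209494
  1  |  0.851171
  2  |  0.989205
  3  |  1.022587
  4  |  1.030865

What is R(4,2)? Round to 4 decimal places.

Richardson extrapolation on the trapezoidal column (denominator 4−1=3):
R(3,1) = (4·1.022587 − 0.989205) / 3 = 1.033714
R(4,1) = (4·1.030865 − 1.022587) / 3 = 1.033624
R(4,2) = (16·1.033624 − 1.033714) / 15 = 1.033618
(Column j=1 coincides with Simpson's rule on the same nodes.)

1.0336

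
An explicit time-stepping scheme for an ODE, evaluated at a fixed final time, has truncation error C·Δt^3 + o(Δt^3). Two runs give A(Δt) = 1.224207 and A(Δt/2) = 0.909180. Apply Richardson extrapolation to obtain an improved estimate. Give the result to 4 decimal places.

0.8642

The leading error scales as Δt^3; refining by a factor of 2 reduces it by 2^3 = 8.
Extrapolated value = (8·A(Δt/2) − A(Δt)) / (8 − 1)
= (8·0.909180 − 1.224207) / 7
= 6.049233 / 7 = 0.864176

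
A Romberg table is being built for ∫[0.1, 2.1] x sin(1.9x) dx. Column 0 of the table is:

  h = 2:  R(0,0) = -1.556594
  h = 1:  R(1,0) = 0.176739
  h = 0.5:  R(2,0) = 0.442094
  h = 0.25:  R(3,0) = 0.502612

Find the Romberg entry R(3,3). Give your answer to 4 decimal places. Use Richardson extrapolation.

0.5224

R(1,1) = (4·0.176739 − (-1.556594)) / 3 = 0.754517
R(2,1) = 0.442094 + (0.442094 − 0.176739)/3 = 0.530546
R(3,1) = (4·0.502612 − 0.442094) / 3 = 0.522785
R(2,2) = (16·0.530546 − 0.754517) / 15 = 0.515615
R(3,2) = 0.522785 + (0.522785 − 0.530546)/15 = 0.522268
R(3,3) = 0.522268 + (0.522268 − 0.515615)/63 = 0.522374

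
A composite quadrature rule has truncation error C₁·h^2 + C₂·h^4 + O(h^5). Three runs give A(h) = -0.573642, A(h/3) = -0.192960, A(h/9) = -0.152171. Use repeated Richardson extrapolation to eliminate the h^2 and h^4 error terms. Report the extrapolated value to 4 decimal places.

First eliminate the h^2 term (factor 3^2 = 9):
  B₁ = (9·(-0.192960) − (-0.573642))/8 = -0.145375
  B₂ = (9·(-0.152171) − (-0.192960))/8 = -0.147072
Then eliminate the h^4 term (factor 3^4 = 81):
  (81·(-0.147072) − (-0.145375))/80 = -0.147093

-0.1471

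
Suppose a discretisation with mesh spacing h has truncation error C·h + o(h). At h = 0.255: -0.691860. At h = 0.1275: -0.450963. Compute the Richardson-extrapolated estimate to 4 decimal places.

Extrapolated value = (2·A(h/2) − A(h)) / (2 − 1)
= (2·(-0.450963) − (-0.691860)) / 1
= -0.210066 / 1 = -0.210066

-0.2101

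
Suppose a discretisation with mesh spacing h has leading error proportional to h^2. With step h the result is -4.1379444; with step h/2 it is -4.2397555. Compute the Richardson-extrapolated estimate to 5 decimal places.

The leading error scales as h^2; refining by a factor of 2 reduces it by 2^2 = 4.
Extrapolated value = (4·A(h/2) − A(h)) / (4 − 1)
= (4·(-4.2397555) − (-4.1379444)) / 3
= -12.8210776 / 3 = -4.2736925

-4.27369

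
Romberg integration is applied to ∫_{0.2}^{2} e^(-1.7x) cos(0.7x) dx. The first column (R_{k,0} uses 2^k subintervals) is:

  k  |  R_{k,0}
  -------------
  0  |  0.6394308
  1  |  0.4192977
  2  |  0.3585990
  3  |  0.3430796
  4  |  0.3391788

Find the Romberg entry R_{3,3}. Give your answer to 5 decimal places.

R_{1,1} = 0.4192977 + (0.4192977 − 0.6394308)/3 = 0.3459200
R_{2,1} = (4·0.3585990 − 0.4192977) / 3 = 0.3383661
R_{3,1} = (4·0.3430796 − 0.3585990) / 3 = 0.3379065
R_{2,2} = (16·0.3383661 − 0.3459200) / 15 = 0.3378625
R_{3,2} = (16·0.3379065 − 0.3383661) / 15 = 0.3378759
R_{3,3} = (64·0.3378759 − 0.3378625) / 63 = 0.3378761
(Column j=1 coincides with Simpson's rule on the same nodes.)

0.33788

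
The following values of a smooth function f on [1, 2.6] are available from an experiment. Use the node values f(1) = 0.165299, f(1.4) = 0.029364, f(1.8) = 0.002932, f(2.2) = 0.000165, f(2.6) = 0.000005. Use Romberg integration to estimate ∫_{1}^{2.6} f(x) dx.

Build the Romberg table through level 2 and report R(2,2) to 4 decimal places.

0.0380

R(0,0) (trapezoid, 1 panel, h=1.6000): 0.132243
R(1,0) (trapezoid, 2 panels, h=0.8000): 0.068467
R(2,0) (trapezoid, 4 panels, h=0.4000): 0.046045
R(1,1) = 0.068467 + (0.068467 − 0.132243)/3 = 0.047208
R(2,1) = 0.046045 + (0.046045 − 0.068467)/3 = 0.038571
R(2,2) = 0.038571 + (0.038571 − 0.047208)/15 = 0.037995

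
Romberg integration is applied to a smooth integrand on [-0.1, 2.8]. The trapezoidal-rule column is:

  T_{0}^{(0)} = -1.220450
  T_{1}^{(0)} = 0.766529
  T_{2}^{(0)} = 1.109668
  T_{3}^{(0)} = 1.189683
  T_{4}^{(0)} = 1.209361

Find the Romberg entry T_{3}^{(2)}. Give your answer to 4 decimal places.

1.2158

T_{2}^{(1)} = (4·1.109668 − 0.766529) / 3 = 1.224048
T_{3}^{(1)} = 1.189683 + (1.189683 − 1.109668)/3 = 1.216355
T_{3}^{(2)} = 1.216355 + (1.216355 − 1.224048)/15 = 1.215842
(Column j=1 coincides with Simpson's rule on the same nodes.)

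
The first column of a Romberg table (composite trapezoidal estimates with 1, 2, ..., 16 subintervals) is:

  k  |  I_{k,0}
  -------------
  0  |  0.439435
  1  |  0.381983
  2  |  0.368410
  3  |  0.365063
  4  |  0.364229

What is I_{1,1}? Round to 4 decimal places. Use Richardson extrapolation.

Richardson extrapolation on the trapezoidal column (denominator 4−1=3):
I_{1,1} = (4·0.381983 − 0.439435) / 3 = 0.362832

0.3628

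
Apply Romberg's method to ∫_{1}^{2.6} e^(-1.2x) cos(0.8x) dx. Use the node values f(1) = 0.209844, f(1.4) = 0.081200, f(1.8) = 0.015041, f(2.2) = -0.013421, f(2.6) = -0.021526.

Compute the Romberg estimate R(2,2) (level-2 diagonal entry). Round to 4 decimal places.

R(0,0) (trapezoid, 1 panel, h=1.6000): 0.150654
R(1,0) (trapezoid, 2 panels, h=0.8000): 0.087360
R(2,0) (trapezoid, 4 panels, h=0.4000): 0.070792
R(1,1) = 0.087360 + (0.087360 − 0.150654)/3 = 0.066262
R(2,1) = 0.070792 + (0.070792 − 0.087360)/3 = 0.065269
R(2,2) = 0.065269 + (0.065269 − 0.066262)/15 = 0.065203

0.0652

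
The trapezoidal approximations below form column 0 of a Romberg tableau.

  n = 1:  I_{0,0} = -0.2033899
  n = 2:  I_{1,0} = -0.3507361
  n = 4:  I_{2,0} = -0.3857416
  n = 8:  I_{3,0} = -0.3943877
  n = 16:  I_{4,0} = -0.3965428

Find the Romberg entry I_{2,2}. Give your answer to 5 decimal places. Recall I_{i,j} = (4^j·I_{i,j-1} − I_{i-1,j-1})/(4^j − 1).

-0.39725

I_{1,1} = (4·(-0.3507361) − (-0.2033899)) / 3 = -0.3998515
I_{2,1} = (4·(-0.3857416) − (-0.3507361)) / 3 = -0.3974101
I_{2,2} = -0.3974101 + (-0.3974101 − (-0.3998515))/15 = -0.3972473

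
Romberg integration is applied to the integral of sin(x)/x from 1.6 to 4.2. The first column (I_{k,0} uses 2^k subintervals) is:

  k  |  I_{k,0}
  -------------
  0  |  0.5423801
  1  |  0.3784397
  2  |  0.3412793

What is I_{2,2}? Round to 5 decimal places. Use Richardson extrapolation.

0.32923

I_{1,1} = (4·0.3784397 − 0.5423801) / 3 = 0.3237929
I_{2,1} = (4·0.3412793 − 0.3784397) / 3 = 0.3288925
I_{2,2} = 0.3288925 + (0.3288925 − 0.3237929)/15 = 0.3292325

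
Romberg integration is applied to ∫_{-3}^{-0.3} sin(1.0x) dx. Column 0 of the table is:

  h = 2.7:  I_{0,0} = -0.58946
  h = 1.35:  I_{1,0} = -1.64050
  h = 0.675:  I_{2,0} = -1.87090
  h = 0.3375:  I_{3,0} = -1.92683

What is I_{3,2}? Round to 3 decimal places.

-1.945

Richardson extrapolation on the trapezoidal column (denominator 4−1=3):
I_{2,1} = (4·(-1.87090) − (-1.64050)) / 3 = -1.94770
I_{3,1} = (4·(-1.92683) − (-1.87090)) / 3 = -1.94547
I_{3,2} = -1.94547 + (-1.94547 − (-1.94770))/15 = -1.94532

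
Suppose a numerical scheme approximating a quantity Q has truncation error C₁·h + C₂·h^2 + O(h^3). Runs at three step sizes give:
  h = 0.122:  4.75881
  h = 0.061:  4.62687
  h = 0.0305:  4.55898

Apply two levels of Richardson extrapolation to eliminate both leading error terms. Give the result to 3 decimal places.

First eliminate the h term (factor 2^1 = 2):
  B₁ = (2·4.62687 − 4.75881)/1 = 4.49493
  B₂ = (2·4.55898 − 4.62687)/1 = 4.49109
Then eliminate the h^2 term (factor 2^2 = 4):
  (4·4.49109 − 4.49493)/3 = 4.48981

4.490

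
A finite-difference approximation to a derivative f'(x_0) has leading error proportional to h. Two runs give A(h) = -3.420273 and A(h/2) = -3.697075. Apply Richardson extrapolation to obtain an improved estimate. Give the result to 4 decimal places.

The leading error scales as h; refining by a factor of 2 reduces it by 2^1 = 2.
Extrapolated value = (2·A(h/2) − A(h)) / (2 − 1)
= (2·(-3.697075) − (-3.420273)) / 1
= -3.973877 / 1 = -3.973877

-3.9739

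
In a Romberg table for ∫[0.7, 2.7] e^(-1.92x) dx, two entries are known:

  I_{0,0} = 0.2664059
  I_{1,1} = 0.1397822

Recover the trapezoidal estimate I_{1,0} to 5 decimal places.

0.17144

From I_{1,1} = (4·I_{1,0} − I_{0,0})/3, solve for I_{1,0}:
4·I_{1,0} = 3·0.1397822 + 0.2664059 = 0.6857525
I_{1,0} = 0.1714381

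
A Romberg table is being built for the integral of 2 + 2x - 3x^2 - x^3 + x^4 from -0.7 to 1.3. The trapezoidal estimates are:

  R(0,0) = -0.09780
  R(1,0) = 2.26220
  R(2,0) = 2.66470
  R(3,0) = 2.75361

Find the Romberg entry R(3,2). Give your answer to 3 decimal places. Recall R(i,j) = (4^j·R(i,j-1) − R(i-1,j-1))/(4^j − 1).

2.782

Richardson extrapolation on the trapezoidal column (denominator 4−1=3):
R(2,1) = 2.66470 + (2.66470 − 2.26220)/3 = 2.79887
R(3,1) = (4·2.75361 − 2.66470) / 3 = 2.78325
R(3,2) = 2.78325 + (2.78325 − 2.79887)/15 = 2.78221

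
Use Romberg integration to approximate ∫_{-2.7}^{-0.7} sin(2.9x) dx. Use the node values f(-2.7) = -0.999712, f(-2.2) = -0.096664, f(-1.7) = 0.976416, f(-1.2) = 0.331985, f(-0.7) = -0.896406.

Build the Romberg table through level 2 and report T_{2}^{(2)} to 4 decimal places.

0.1328

T_{0}^{(0)} (trapezoid, 1 panel, h=2.0000): -1.896118
T_{1}^{(0)} (trapezoid, 2 panels, h=1.0000): 0.028357
T_{2}^{(0)} (trapezoid, 4 panels, h=0.5000): 0.131839
T_{1}^{(1)} = 0.028357 + (0.028357 − (-1.896118))/3 = 0.669849
T_{2}^{(1)} = 0.131839 + (0.131839 − 0.028357)/3 = 0.166333
T_{2}^{(2)} = 0.166333 + (0.166333 − 0.669849)/15 = 0.132765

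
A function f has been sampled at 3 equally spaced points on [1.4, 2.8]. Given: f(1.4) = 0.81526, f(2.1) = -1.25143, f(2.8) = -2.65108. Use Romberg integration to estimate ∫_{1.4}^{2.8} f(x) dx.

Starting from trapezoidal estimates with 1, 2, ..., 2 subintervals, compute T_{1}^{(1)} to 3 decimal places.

T_{0}^{(0)} (trapezoid, 1 panel, h=1.4000): -1.28507
T_{1}^{(0)} (trapezoid, 2 panels, h=0.7000): -1.51854
T_{1}^{(1)} = -1.51854 + (-1.51854 − (-1.28507))/3 = -1.59636

-1.596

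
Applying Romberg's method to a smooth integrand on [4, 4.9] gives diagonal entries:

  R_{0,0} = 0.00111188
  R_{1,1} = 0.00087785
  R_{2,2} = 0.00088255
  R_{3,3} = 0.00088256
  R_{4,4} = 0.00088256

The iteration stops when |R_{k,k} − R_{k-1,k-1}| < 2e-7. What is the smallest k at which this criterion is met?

k = 3

|R_{1,1} − R_{0,0}| = 0.00023403 ≥ 2e-7
|R_{2,2} − R_{1,1}| = 0.00000470 ≥ 2e-7
|R_{3,3} − R_{2,2}| = 0.00000001 < 2e-7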